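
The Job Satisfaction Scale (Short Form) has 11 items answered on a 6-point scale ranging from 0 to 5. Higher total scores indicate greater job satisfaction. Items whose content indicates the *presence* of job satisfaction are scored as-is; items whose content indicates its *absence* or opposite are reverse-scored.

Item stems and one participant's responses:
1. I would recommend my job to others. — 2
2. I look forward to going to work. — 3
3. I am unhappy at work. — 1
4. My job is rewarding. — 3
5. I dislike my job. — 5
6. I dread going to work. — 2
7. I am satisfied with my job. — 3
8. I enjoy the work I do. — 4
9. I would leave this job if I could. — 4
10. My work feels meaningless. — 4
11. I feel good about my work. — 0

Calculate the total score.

Items 3, 5, 6, 9, 10 describe the absence/opposite of job satisfaction → reverse-score.
reversed = (0+5) − raw = 5 − raw.
  item 1: 2
  item 2: 3
  item 3: 5 − 1 = 4
  item 4: 3
  item 5: 5 − 5 = 0
  item 6: 5 − 2 = 3
  item 7: 3
  item 8: 4
  item 9: 5 − 4 = 1
  item 10: 5 − 4 = 1
  item 11: 0
Total = 2 + 3 + 4 + 3 + 0 + 3 + 3 + 4 + 1 + 1 + 0 = 24

24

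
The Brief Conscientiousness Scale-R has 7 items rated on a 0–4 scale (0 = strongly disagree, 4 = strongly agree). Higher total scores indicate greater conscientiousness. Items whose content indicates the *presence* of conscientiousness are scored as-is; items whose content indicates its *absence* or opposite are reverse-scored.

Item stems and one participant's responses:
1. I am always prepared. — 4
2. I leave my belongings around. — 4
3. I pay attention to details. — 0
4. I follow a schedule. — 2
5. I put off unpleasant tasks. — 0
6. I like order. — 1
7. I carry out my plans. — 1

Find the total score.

12

Items 2, 5 describe the absence/opposite of conscientiousness → reverse-score.
reverse-coded value = 4 − response.
  item 1: 4
  item 2: 4 − 4 = 0
  item 3: 0
  item 4: 2
  item 5: 4 − 0 = 4
  item 6: 1
  item 7: 1
Total = 4 + 0 + 0 + 2 + 4 + 1 + 1 = 12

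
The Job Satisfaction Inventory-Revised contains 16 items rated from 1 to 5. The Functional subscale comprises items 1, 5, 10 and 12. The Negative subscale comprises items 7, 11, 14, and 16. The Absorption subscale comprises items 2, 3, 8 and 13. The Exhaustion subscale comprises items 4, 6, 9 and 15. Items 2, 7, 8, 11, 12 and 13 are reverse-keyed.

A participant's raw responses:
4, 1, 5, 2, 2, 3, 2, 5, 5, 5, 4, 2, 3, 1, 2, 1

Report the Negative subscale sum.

8

Negative items: 7, 11, 14, 16.
Of these, items 7 & 11 are reverse-keyed; on a 1–5 scale, reversed = 6 − raw.
  item 7: 6 − 2 = 4
  item 11: 6 − 4 = 2
  item 14: 1
  item 16: 1
Sum = 4 + 2 + 1 + 1 = 8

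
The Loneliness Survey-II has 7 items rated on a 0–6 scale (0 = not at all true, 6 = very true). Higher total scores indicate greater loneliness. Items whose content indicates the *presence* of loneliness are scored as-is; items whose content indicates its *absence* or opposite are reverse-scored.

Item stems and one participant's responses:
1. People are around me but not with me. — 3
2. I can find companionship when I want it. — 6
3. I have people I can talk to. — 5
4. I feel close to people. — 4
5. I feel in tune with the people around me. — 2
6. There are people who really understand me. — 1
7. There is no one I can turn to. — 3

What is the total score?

18

Items 2, 3, 4, 5, 6 describe the absence/opposite of loneliness → reverse-score.
reverse-coded value = 6 − response.
  item 1: 3
  item 2: 6 − 6 = 0
  item 3: 6 − 5 = 1
  item 4: 6 − 4 = 2
  item 5: 6 − 2 = 4
  item 6: 6 − 1 = 5
  item 7: 3
Total = 3 + 0 + 1 + 2 + 4 + 5 + 3 = 18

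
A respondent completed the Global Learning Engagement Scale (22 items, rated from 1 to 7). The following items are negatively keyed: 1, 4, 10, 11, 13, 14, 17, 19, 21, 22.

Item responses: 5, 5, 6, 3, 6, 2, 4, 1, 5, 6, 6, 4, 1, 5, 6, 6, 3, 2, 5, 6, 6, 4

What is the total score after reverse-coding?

89

Negatively keyed items use 8 − raw:
  item 1: 8 − 5 = 3
  item 4: 8 − 3 = 5
  item 10: 8 − 6 = 2
  item 11: 8 − 6 = 2
  item 13: 8 − 1 = 7
  item 14: 8 − 5 = 3
  item 17: 8 − 3 = 5
  item 19: 8 − 5 = 3
  item 21: 8 − 6 = 2
  item 22: 8 − 4 = 4
After reverse-coding: 3, 5, 6, 5, 6, 2, 4, 1, 5, 2, 2, 4, 7, 3, 6, 6, 5, 2, 3, 6, 2, 4
Total = 3 + 5 + 6 + 5 + 6 + 2 + 4 + 1 + 5 + 2 + 2 + 4 + 7 + 3 + 6 + 6 + 5 + 2 + 3 + 6 + 2 + 4 = 89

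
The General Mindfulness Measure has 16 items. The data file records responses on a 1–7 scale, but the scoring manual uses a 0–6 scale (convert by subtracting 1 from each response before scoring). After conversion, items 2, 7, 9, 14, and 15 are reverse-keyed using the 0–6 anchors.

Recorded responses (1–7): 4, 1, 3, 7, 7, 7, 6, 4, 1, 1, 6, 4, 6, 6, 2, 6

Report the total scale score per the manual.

Convert to 0–6: 3, 0, 2, 6, 6, 6, 5, 3, 0, 0, 5, 3, 5, 5, 1, 5
Reverse-coded (reverse-coded value = 6 − response):
  item 2: 6 − 0 = 6
  item 7: 6 − 5 = 1
  item 9: 6 − 0 = 6
  item 14: 6 − 5 = 1
  item 15: 6 − 1 = 5
Scored: 3, 6, 2, 6, 6, 6, 1, 3, 6, 0, 5, 3, 5, 1, 5, 5
Total = 63

63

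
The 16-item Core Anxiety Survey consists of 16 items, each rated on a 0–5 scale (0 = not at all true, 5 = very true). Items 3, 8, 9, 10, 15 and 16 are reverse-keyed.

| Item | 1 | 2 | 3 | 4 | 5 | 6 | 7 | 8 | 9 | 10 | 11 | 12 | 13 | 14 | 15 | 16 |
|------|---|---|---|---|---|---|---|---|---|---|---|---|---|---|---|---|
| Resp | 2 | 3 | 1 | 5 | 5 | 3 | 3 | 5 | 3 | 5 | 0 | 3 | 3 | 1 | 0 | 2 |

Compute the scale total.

42

Reverse-keyed items use 5 − raw:
  item 3: 5 − 1 = 4
  item 8: 5 − 5 = 0
  item 9: 5 − 3 = 2
  item 10: 5 − 5 = 0
  item 15: 5 − 0 = 5
  item 16: 5 − 2 = 3
Scored responses: 2, 3, 4, 5, 5, 3, 3, 0, 2, 0, 0, 3, 3, 1, 5, 3
Total = 2 + 3 + 4 + 5 + 5 + 3 + 3 + 0 + 2 + 0 + 0 + 3 + 3 + 1 + 5 + 3 = 42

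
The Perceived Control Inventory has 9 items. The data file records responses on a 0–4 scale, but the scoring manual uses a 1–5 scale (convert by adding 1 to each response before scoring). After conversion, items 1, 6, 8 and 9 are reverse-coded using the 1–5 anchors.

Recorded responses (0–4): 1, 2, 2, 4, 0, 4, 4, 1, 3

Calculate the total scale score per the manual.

28

Convert to 1–5: 2, 3, 3, 5, 1, 5, 5, 2, 4
Reverse-coded (reversed = (1+5) − raw = 6 − raw):
  item 1: 6 − 2 = 4
  item 6: 6 − 5 = 1
  item 8: 6 − 2 = 4
  item 9: 6 − 4 = 2
Scored: 4, 3, 3, 5, 1, 1, 5, 4, 2
Total = 28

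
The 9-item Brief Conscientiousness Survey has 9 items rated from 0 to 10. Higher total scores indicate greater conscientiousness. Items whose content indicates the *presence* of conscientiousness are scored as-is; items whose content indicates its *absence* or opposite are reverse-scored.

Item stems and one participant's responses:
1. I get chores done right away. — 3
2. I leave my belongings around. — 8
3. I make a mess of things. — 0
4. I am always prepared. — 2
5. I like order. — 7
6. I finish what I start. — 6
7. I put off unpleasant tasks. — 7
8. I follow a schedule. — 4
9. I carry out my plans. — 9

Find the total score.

46

Items 2, 3, 7 describe the absence/opposite of conscientiousness → reverse-score.
reverse-coded value = 10 − response.
  item 1: 3
  item 2: 10 − 8 = 2
  item 3: 10 − 0 = 10
  item 4: 2
  item 5: 7
  item 6: 6
  item 7: 10 − 7 = 3
  item 8: 4
  item 9: 9
Total = 3 + 2 + 10 + 2 + 7 + 6 + 3 + 4 + 9 = 46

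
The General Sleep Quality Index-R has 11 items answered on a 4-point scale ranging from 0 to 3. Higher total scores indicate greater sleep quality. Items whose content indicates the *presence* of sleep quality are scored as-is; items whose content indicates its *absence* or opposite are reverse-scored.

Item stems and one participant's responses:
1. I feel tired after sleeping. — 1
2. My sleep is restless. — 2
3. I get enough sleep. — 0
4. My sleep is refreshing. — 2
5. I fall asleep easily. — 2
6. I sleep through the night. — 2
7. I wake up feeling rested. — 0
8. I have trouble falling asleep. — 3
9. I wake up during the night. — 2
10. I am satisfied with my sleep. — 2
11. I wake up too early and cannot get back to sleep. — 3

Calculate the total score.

Items 1, 2, 8, 9, 11 describe the absence/opposite of sleep quality → reverse-score.
reversed = (0+3) − raw = 3 − raw.
  item 1: 3 − 1 = 2
  item 2: 3 − 2 = 1
  item 3: 0
  item 4: 2
  item 5: 2
  item 6: 2
  item 7: 0
  item 8: 3 − 3 = 0
  item 9: 3 − 2 = 1
  item 10: 2
  item 11: 3 − 3 = 0
Total = 2 + 1 + 0 + 2 + 2 + 2 + 0 + 0 + 1 + 2 + 0 = 12

12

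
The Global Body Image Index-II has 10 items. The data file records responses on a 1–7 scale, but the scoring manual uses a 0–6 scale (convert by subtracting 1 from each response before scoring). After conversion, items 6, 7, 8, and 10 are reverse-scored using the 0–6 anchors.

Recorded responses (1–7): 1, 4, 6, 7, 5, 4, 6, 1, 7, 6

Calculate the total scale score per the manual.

Convert to 0–6: 0, 3, 5, 6, 4, 3, 5, 0, 6, 5
Reverse-coded (reversed = (0+6) − raw = 6 − raw):
  item 6: 6 − 3 = 3
  item 7: 6 − 5 = 1
  item 8: 6 − 0 = 6
  item 10: 6 − 5 = 1
Scored: 0, 3, 5, 6, 4, 3, 1, 6, 6, 1
Total = 35

35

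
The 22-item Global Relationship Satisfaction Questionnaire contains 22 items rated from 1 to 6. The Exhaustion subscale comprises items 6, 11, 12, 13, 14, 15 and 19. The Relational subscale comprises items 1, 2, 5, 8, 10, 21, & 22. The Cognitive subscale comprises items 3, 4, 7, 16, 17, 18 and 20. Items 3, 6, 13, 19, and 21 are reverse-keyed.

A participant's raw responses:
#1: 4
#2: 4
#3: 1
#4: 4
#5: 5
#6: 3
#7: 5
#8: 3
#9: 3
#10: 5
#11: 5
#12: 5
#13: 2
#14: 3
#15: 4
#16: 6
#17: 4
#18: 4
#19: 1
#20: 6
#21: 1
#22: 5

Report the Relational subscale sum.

32

Relational items: 1, 2, 5, 8, 10, 21, 22.
Of these, item 21 is reverse-keyed; reversed = (1+6) − raw = 7 − raw.
  item 1: 4
  item 2: 4
  item 5: 5
  item 8: 3
  item 10: 5
  item 21: 7 − 1 = 6
  item 22: 5
Sum = 4 + 4 + 5 + 3 + 5 + 6 + 5 = 32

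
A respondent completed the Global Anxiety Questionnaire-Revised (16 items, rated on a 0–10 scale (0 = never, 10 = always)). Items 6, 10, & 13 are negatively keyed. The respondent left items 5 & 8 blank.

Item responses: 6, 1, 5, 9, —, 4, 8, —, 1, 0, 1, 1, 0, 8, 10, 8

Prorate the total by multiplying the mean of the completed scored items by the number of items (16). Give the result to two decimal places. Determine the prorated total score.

96.00

Reverse-coded (reversed = (0+10) − raw = 10 − raw):
  item 6: 10 − 4 = 6
  item 10: 10 − 0 = 10
  item 13: 10 − 0 = 10
Completed scored items (14 of 16): 6, 1, 5, 9, 6, 8, 1, 10, 1, 1, 10, 8, 10, 8; sum = 84.
Person mean = 84 / 14 ≈ 6.0000
Prorated total = (84 / 14) × 16 = 96.00 (to 2 dp)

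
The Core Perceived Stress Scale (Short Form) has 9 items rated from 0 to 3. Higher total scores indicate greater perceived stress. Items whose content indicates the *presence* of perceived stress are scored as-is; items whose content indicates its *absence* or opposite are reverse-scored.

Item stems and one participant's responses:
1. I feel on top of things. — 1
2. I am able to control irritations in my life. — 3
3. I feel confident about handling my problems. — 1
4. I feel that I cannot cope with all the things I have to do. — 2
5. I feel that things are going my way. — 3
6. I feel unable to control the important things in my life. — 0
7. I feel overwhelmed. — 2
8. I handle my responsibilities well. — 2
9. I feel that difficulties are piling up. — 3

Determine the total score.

12

Items 1, 2, 3, 5, 8 describe the absence/opposite of perceived stress → reverse-score.
reverse-coded value = 3 − response.
  item 1: 3 − 1 = 2
  item 2: 3 − 3 = 0
  item 3: 3 − 1 = 2
  item 4: 2
  item 5: 3 − 3 = 0
  item 6: 0
  item 7: 2
  item 8: 3 − 2 = 1
  item 9: 3
Total = 2 + 0 + 2 + 2 + 0 + 0 + 2 + 1 + 3 = 12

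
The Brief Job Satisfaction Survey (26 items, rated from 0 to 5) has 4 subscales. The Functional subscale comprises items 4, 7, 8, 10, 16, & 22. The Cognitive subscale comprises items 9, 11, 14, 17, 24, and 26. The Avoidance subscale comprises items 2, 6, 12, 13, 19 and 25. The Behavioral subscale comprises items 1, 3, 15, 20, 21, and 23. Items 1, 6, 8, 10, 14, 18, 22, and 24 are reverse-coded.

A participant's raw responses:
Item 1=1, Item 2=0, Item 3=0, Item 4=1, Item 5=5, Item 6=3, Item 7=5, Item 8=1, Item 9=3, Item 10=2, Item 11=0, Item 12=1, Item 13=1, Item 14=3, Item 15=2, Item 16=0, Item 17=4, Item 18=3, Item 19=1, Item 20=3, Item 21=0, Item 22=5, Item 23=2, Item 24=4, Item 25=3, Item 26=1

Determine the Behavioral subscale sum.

11

Behavioral items: 1, 3, 15, 20, 21, 23.
Of these, item 1 is reverse-coded; on a 0–5 scale, reversed = 5 − raw.
  item 1: 5 − 1 = 4
  item 3: 0
  item 15: 2
  item 20: 3
  item 21: 0
  item 23: 2
Sum = 4 + 0 + 2 + 3 + 0 + 2 = 11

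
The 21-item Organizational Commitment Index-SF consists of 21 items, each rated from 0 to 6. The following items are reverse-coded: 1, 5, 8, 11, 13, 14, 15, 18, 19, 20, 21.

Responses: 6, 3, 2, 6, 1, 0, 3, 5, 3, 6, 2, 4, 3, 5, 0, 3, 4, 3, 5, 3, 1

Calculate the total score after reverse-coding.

Reverse-coded items use 6 − raw:
  item 1: 6 − 6 = 0
  item 5: 6 − 1 = 5
  item 8: 6 − 5 = 1
  item 11: 6 − 2 = 4
  item 13: 6 − 3 = 3
  item 14: 6 − 5 = 1
  item 15: 6 − 0 = 6
  item 18: 6 − 3 = 3
  item 19: 6 − 5 = 1
  item 20: 6 − 3 = 3
  item 21: 6 − 1 = 5
Scored responses: 0, 3, 2, 6, 5, 0, 3, 1, 3, 6, 4, 4, 3, 1, 6, 3, 4, 3, 1, 3, 5
Total = 0 + 3 + 2 + 6 + 5 + 0 + 3 + 1 + 3 + 6 + 4 + 4 + 3 + 1 + 6 + 3 + 4 + 3 + 1 + 3 + 5 = 66

66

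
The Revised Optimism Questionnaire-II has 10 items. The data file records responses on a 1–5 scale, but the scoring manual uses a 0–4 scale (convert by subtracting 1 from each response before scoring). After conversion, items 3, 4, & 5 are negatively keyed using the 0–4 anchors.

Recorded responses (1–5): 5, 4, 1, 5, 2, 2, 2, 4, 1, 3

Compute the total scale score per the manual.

21

Convert to 0–4: 4, 3, 0, 4, 1, 1, 1, 3, 0, 2
Reverse-coded (reversed = (0+4) − raw = 4 − raw):
  item 3: 4 − 0 = 4
  item 4: 4 − 4 = 0
  item 5: 4 − 1 = 3
Scored: 4, 3, 4, 0, 3, 1, 1, 3, 0, 2
Total = 21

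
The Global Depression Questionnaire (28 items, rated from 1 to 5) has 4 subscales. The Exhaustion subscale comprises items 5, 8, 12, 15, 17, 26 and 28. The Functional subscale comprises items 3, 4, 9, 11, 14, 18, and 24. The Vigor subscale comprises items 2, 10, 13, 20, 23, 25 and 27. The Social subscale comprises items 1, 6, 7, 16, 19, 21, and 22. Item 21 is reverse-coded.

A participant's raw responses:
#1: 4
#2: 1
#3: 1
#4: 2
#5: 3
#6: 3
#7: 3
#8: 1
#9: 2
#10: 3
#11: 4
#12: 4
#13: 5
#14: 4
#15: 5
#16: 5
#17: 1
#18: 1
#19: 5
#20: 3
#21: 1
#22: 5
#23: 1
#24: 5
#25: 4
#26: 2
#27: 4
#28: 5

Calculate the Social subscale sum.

Social items: 1, 6, 7, 16, 19, 21, 22.
Of these, item 21 is reverse-coded; on a 1–5 scale, reversed = 6 − raw.
  item 1: 4
  item 6: 3
  item 7: 3
  item 16: 5
  item 19: 5
  item 21: 6 − 1 = 5
  item 22: 5
Sum = 4 + 3 + 3 + 5 + 5 + 5 + 5 = 30

30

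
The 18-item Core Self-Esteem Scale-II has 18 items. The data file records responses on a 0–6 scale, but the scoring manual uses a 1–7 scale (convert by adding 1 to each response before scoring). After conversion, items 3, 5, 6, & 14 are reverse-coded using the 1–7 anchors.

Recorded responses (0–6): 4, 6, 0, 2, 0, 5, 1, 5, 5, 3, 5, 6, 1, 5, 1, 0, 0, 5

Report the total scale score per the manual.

Convert to 1–7: 5, 7, 1, 3, 1, 6, 2, 6, 6, 4, 6, 7, 2, 6, 2, 1, 1, 6
Reverse-coded (reverse-coded value = 8 − response):
  item 3: 8 − 1 = 7
  item 5: 8 − 1 = 7
  item 6: 8 − 6 = 2
  item 14: 8 − 6 = 2
Scored: 5, 7, 7, 3, 7, 2, 2, 6, 6, 4, 6, 7, 2, 2, 2, 1, 1, 6
Total = 76

76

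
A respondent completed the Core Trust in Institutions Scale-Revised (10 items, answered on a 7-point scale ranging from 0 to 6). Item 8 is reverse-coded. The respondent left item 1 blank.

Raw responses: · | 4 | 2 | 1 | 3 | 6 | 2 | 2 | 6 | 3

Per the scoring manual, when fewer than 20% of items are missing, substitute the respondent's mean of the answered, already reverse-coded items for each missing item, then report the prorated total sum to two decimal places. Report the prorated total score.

34.44

Reverse-coded (on a 0–6 scale, reversed = 6 − raw):
  item 8: 6 − 2 = 4
Completed scored items (9 of 10): 4, 2, 1, 3, 6, 2, 4, 6, 3; sum = 31.
Person mean = 31 / 9 ≈ 3.4444
Prorated total = (31 / 9) × 10 = 34.44 (to 2 dp)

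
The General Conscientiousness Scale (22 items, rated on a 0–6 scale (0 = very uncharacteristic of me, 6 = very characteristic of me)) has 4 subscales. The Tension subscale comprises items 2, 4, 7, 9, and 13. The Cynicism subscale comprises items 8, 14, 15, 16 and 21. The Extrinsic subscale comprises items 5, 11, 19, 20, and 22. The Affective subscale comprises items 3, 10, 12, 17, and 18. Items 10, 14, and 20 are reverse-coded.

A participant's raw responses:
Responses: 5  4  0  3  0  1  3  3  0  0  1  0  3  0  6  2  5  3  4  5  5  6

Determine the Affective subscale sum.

14

Affective items: 3, 10, 12, 17, 18.
Of these, item 10 is reverse-coded; reversed = (0+6) − raw = 6 − raw.
  item 3: 0
  item 10: 6 − 0 = 6
  item 12: 0
  item 17: 5
  item 18: 3
Sum = 0 + 6 + 0 + 5 + 3 = 14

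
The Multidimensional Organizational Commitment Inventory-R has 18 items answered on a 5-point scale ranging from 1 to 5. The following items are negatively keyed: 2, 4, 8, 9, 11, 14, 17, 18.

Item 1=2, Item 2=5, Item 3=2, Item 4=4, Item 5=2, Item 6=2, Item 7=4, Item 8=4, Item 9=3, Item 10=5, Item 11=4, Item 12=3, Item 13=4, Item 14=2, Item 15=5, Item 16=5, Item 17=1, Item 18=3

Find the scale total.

56

Apply reverse scoring (reverse-coded value = 6 − response):
  item 2: 6 − 5 = 1
  item 4: 6 − 4 = 2
  item 8: 6 − 4 = 2
  item 9: 6 − 3 = 3
  item 11: 6 − 4 = 2
  item 14: 6 − 2 = 4
  item 17: 6 − 1 = 5
  item 18: 6 − 3 = 3
After reverse-coding: 2, 1, 2, 2, 2, 2, 4, 2, 3, 5, 2, 3, 4, 4, 5, 5, 5, 3
Total = 2 + 1 + 2 + 2 + 2 + 2 + 4 + 2 + 3 + 5 + 2 + 3 + 4 + 4 + 5 + 5 + 5 + 3 = 56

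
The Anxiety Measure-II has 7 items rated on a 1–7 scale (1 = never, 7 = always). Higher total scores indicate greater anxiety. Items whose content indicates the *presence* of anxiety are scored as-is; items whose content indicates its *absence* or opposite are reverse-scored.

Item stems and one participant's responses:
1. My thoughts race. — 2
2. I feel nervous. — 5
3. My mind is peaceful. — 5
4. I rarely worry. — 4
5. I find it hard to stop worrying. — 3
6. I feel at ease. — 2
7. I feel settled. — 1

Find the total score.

30

Items 3, 4, 6, 7 describe the absence/opposite of anxiety → reverse-score.
reverse-coded value = 8 − response.
  item 1: 2
  item 2: 5
  item 3: 8 − 5 = 3
  item 4: 8 − 4 = 4
  item 5: 3
  item 6: 8 − 2 = 6
  item 7: 8 − 1 = 7
Total = 2 + 5 + 3 + 4 + 3 + 6 + 7 = 30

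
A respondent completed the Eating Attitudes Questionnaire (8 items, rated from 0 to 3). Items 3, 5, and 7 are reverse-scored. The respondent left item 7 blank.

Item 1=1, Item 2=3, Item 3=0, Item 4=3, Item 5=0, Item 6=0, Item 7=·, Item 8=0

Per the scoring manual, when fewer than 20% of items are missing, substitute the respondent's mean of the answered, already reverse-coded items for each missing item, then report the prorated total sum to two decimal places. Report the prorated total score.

Reverse-coded (reversed = (0+3) − raw = 3 − raw):
  item 3: 3 − 0 = 3
  item 5: 3 − 0 = 3
Completed scored items (7 of 8): 1, 3, 3, 3, 3, 0, 0; sum = 13.
Person mean = 13 / 7 ≈ 1.8571
Prorated total = (13 / 7) × 8 = 14.86 (to 2 dp)

14.86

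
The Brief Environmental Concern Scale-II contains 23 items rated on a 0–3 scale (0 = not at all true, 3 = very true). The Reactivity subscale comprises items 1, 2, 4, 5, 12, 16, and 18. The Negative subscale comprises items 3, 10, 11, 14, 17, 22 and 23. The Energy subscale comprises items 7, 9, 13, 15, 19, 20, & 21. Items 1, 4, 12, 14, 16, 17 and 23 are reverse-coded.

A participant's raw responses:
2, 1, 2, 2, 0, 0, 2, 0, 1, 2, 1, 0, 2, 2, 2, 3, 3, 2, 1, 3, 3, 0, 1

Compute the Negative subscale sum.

Negative items: 3, 10, 11, 14, 17, 22, 23.
Of these, items 14, 17, & 23 are reverse-coded; reversed = (0+3) − raw = 3 − raw.
  item 3: 2
  item 10: 2
  item 11: 1
  item 14: 3 − 2 = 1
  item 17: 3 − 3 = 0
  item 22: 0
  item 23: 3 − 1 = 2
Sum = 2 + 2 + 1 + 1 + 0 + 0 + 2 = 8

8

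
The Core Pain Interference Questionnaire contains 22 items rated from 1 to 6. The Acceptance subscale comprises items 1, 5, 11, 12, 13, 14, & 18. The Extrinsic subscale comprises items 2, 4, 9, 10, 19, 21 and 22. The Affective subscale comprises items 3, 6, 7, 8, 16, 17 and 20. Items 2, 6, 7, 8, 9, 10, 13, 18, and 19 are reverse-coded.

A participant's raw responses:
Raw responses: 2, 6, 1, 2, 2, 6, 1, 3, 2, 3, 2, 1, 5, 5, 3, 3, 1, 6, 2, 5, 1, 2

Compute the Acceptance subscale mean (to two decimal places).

2.14

Acceptance items: 1, 5, 11, 12, 13, 14, 18.
Of these, items 13 & 18 are reverse-coded; on a 1–6 scale, reversed = 7 − raw.
  item 1: 2
  item 5: 2
  item 11: 2
  item 12: 1
  item 13: 7 − 5 = 2
  item 14: 5
  item 18: 7 − 6 = 1
Sum = 2 + 2 + 2 + 1 + 2 + 5 + 1 = 15
Mean = 15 / 7 = 2.14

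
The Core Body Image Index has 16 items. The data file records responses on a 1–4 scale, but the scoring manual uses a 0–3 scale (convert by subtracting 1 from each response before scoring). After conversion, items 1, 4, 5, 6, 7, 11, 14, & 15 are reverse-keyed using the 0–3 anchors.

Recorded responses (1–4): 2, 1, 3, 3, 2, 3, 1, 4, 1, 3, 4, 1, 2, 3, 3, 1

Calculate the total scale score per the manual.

19

Convert to 0–3: 1, 0, 2, 2, 1, 2, 0, 3, 0, 2, 3, 0, 1, 2, 2, 0
Reverse-coded (reverse-coded value = 3 − response):
  item 1: 3 − 1 = 2
  item 4: 3 − 2 = 1
  item 5: 3 − 1 = 2
  item 6: 3 − 2 = 1
  item 7: 3 − 0 = 3
  item 11: 3 − 3 = 0
  item 14: 3 − 2 = 1
  item 15: 3 − 2 = 1
Scored: 2, 0, 2, 1, 2, 1, 3, 3, 0, 2, 0, 0, 1, 1, 1, 0
Total = 19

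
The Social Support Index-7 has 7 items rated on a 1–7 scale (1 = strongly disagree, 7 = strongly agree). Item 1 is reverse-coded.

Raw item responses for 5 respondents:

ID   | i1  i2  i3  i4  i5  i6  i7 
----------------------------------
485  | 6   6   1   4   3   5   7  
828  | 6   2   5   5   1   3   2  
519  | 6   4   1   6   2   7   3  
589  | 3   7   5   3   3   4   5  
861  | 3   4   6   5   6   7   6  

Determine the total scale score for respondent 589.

Respondent 589 raw: 3, 7, 5, 3, 3, 4, 5.
Reverse-coded (reverse-coded value = 8 − response):
  item 1: 8 − 3 = 5
  item 2: 7
  item 3: 5
  item 4: 3
  item 5: 3
  item 6: 4
  item 7: 5
Sum = 5 + 7 + 5 + 3 + 3 + 4 + 5 = 32

32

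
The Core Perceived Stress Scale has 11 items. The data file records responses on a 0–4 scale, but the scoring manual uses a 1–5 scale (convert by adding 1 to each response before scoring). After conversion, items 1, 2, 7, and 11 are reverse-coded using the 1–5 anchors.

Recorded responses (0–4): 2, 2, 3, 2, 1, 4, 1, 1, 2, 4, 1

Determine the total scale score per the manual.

38

Convert to 1–5: 3, 3, 4, 3, 2, 5, 2, 2, 3, 5, 2
Reverse-coded (reversed = (1+5) − raw = 6 − raw):
  item 1: 6 − 3 = 3
  item 2: 6 − 3 = 3
  item 7: 6 − 2 = 4
  item 11: 6 − 2 = 4
Scored: 3, 3, 4, 3, 2, 5, 4, 2, 3, 5, 4
Total = 38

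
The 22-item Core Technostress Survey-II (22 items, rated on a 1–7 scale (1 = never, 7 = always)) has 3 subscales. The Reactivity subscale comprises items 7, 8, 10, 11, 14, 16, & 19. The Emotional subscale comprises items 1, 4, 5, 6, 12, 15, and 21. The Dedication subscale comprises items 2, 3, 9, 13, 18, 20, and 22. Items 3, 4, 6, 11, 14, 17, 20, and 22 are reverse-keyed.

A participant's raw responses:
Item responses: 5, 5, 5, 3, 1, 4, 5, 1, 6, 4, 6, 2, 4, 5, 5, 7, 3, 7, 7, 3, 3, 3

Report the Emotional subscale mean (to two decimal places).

3.57

Emotional items: 1, 4, 5, 6, 12, 15, 21.
Of these, items 4 and 6 are reverse-keyed; on a 1–7 scale, reversed = 8 − raw.
  item 1: 5
  item 4: 8 − 3 = 5
  item 5: 1
  item 6: 8 − 4 = 4
  item 12: 2
  item 15: 5
  item 21: 3
Sum = 5 + 5 + 1 + 4 + 2 + 5 + 3 = 25
Mean = 25 / 7 = 3.57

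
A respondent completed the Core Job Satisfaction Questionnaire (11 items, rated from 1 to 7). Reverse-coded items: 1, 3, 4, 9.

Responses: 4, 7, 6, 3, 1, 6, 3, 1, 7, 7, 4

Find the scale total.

41

Reverse-coded items (reversed = (1+7) − raw = 8 − raw):
  item 1: 8 − 4 = 4
  item 3: 8 − 6 = 2
  item 4: 8 − 3 = 5
  item 9: 8 − 7 = 1
Scored items: 4, 7, 2, 5, 1, 6, 3, 1, 1, 7, 4
Total = 4 + 7 + 2 + 5 + 1 + 6 + 3 + 1 + 1 + 7 + 4 = 41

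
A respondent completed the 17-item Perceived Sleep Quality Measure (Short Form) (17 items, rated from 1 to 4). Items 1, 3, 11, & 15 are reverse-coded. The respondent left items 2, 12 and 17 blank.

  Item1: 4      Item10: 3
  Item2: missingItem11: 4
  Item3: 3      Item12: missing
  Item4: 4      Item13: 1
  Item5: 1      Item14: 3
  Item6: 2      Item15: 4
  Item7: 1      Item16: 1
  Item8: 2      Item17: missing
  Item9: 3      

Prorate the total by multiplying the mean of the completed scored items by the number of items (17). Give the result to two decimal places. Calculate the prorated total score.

Reverse-coded (reverse-coded value = 5 − response):
  item 1: 5 − 4 = 1
  item 3: 5 − 3 = 2
  item 11: 5 − 4 = 1
  item 15: 5 − 4 = 1
Completed scored items (14 of 17): 1, 2, 4, 1, 2, 1, 2, 3, 3, 1, 1, 3, 1, 1; sum = 26.
Person mean = 26 / 14 ≈ 1.8571
Prorated total = (26 / 14) × 17 = 31.57 (to 2 dp)

31.57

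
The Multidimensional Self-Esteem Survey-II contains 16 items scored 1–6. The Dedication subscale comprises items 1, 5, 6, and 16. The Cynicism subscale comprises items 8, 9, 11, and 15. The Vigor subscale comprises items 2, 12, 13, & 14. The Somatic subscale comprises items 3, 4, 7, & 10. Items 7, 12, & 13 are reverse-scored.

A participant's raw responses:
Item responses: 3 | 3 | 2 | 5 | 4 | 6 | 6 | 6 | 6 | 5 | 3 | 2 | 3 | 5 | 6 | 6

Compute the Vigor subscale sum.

17

Vigor items: 2, 12, 13, 14.
Of these, items 12 & 13 are reverse-scored; reversed = (1+6) − raw = 7 − raw.
  item 2: 3
  item 12: 7 − 2 = 5
  item 13: 7 − 3 = 4
  item 14: 5
Sum = 3 + 5 + 4 + 5 = 17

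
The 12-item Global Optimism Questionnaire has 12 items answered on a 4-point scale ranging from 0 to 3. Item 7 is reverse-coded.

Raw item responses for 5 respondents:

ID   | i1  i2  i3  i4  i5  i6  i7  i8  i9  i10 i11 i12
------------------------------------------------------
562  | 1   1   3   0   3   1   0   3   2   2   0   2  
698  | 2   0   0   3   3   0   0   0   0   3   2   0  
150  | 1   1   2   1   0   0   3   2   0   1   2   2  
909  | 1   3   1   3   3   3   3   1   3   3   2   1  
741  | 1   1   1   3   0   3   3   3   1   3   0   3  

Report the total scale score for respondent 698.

16

Respondent 698 raw: 2, 0, 0, 3, 3, 0, 0, 0, 0, 3, 2, 0.
Reverse-coded (on a 0–3 scale, reversed = 3 − raw):
  item 1: 2
  item 2: 0
  item 3: 0
  item 4: 3
  item 5: 3
  item 6: 0
  item 7: 3 − 0 = 3
  item 8: 0
  item 9: 0
  item 10: 3
  item 11: 2
  item 12: 0
Sum = 2 + 0 + 0 + 3 + 3 + 0 + 3 + 0 + 0 + 3 + 2 + 0 = 16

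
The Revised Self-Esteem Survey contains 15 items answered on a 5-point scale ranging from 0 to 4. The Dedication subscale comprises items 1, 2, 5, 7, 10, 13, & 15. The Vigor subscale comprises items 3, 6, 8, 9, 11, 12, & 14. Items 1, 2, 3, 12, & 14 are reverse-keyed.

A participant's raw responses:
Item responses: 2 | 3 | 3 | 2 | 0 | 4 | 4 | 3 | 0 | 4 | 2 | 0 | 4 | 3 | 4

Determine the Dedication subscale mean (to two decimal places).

Dedication items: 1, 2, 5, 7, 10, 13, 15.
Of these, items 1 and 2 are reverse-keyed; on a 0–4 scale, reversed = 4 − raw.
  item 1: 4 − 2 = 2
  item 2: 4 − 3 = 1
  item 5: 0
  item 7: 4
  item 10: 4
  item 13: 4
  item 15: 4
Sum = 2 + 1 + 0 + 4 + 4 + 4 + 4 = 19
Mean = 19 / 7 = 2.71

2.71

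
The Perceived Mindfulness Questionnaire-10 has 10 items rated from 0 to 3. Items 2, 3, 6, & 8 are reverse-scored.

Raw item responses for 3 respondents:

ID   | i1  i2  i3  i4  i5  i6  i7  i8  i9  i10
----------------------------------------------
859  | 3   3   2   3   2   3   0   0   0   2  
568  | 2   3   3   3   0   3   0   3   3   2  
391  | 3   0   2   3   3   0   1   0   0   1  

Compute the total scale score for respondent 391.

21

Respondent 391 raw: 3, 0, 2, 3, 3, 0, 1, 0, 0, 1.
Reverse-coded (reversed = (0+3) − raw = 3 − raw):
  item 1: 3
  item 2: 3 − 0 = 3
  item 3: 3 − 2 = 1
  item 4: 3
  item 5: 3
  item 6: 3 − 0 = 3
  item 7: 1
  item 8: 3 − 0 = 3
  item 9: 0
  item 10: 1
Sum = 3 + 3 + 1 + 3 + 3 + 3 + 1 + 3 + 0 + 1 = 21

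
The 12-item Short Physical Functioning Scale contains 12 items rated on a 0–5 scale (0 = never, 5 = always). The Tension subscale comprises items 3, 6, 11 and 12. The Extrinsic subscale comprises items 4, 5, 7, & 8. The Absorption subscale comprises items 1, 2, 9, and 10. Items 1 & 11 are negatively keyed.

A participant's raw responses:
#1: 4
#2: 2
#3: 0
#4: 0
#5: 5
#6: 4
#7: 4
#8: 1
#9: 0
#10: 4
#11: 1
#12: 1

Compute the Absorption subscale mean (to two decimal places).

1.75

Absorption items: 1, 2, 9, 10.
Of these, item 1 is negatively keyed; reverse-coded value = 5 − response.
  item 1: 5 − 4 = 1
  item 2: 2
  item 9: 0
  item 10: 4
Sum = 1 + 2 + 0 + 4 = 7
Mean = 7 / 4 = 1.75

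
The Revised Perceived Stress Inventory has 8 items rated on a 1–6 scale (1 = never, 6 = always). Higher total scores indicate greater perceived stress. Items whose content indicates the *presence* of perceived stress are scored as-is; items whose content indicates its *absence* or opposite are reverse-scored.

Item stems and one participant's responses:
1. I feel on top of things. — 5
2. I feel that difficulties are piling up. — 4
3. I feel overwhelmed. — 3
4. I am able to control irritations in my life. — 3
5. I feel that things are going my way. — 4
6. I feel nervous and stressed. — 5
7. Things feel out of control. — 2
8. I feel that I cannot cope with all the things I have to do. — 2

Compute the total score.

Items 1, 4, 5 describe the absence/opposite of perceived stress → reverse-score.
on a 1–6 scale, reversed = 7 − raw.
  item 1: 7 − 5 = 2
  item 2: 4
  item 3: 3
  item 4: 7 − 3 = 4
  item 5: 7 − 4 = 3
  item 6: 5
  item 7: 2
  item 8: 2
Total = 2 + 4 + 3 + 4 + 3 + 5 + 2 + 2 = 25

25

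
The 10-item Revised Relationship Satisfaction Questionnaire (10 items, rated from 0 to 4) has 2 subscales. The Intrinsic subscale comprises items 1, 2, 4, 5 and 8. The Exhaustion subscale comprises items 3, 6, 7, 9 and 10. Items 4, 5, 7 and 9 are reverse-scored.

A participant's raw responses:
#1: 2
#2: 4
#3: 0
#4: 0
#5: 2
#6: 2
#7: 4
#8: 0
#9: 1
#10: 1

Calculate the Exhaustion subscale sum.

Exhaustion items: 3, 6, 7, 9, 10.
Of these, items 7 and 9 are reverse-scored; on a 0–4 scale, reversed = 4 − raw.
  item 3: 0
  item 6: 2
  item 7: 4 − 4 = 0
  item 9: 4 − 1 = 3
  item 10: 1
Sum = 0 + 2 + 0 + 3 + 1 = 6

6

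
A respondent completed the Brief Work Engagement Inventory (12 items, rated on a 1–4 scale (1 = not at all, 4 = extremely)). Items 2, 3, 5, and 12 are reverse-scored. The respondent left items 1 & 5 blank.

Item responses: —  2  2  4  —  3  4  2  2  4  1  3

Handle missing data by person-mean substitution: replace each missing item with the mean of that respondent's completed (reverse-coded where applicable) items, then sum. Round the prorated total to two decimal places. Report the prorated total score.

Reverse-coded (reversed = (1+4) − raw = 5 − raw):
  item 2: 5 − 2 = 3
  item 3: 5 − 2 = 3
  item 12: 5 − 3 = 2
Completed scored items (10 of 12): 3, 3, 4, 3, 4, 2, 2, 4, 1, 2; sum = 28.
Person mean = 28 / 10 ≈ 2.8000
Prorated total = (28 / 10) × 12 = 33.60 (to 2 dp)

33.60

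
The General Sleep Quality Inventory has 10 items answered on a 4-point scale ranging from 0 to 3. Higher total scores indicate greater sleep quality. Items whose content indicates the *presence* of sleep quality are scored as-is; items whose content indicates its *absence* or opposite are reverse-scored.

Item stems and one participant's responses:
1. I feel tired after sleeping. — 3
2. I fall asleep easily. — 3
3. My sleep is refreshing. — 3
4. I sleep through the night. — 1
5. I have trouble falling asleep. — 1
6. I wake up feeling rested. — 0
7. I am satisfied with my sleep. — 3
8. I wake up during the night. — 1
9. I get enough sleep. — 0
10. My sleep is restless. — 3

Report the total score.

14

Items 1, 5, 8, 10 describe the absence/opposite of sleep quality → reverse-score.
reversed = (0+3) − raw = 3 − raw.
  item 1: 3 − 3 = 0
  item 2: 3
  item 3: 3
  item 4: 1
  item 5: 3 − 1 = 2
  item 6: 0
  item 7: 3
  item 8: 3 − 1 = 2
  item 9: 0
  item 10: 3 − 3 = 0
Total = 0 + 3 + 3 + 1 + 2 + 0 + 3 + 2 + 0 + 0 = 14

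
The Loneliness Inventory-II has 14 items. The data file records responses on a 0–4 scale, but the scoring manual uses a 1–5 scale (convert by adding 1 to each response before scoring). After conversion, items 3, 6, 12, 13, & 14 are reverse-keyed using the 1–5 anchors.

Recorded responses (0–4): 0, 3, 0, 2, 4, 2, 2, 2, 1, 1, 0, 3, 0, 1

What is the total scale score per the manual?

43

Convert to 1–5: 1, 4, 1, 3, 5, 3, 3, 3, 2, 2, 1, 4, 1, 2
Reverse-coded (on a 1–5 scale, reversed = 6 − raw):
  item 3: 6 − 1 = 5
  item 6: 6 − 3 = 3
  item 12: 6 − 4 = 2
  item 13: 6 − 1 = 5
  item 14: 6 − 2 = 4
Scored: 1, 4, 5, 3, 5, 3, 3, 3, 2, 2, 1, 2, 5, 4
Total = 43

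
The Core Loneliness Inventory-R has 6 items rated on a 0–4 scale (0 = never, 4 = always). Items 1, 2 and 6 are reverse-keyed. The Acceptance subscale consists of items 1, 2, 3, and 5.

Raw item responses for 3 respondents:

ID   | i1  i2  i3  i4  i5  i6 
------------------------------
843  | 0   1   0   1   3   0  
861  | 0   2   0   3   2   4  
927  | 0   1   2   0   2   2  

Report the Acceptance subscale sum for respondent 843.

Respondent 843 raw: 0, 1, 0, 1, 3, 0.
Acceptance items: 1, 2, 3, 5.
Reverse-coded (reversed = (0+4) − raw = 4 − raw):
  item 1: 4 − 0 = 4
  item 2: 4 − 1 = 3
  item 3: 0
  item 5: 3
Sum = 4 + 3 + 0 + 3 = 10

10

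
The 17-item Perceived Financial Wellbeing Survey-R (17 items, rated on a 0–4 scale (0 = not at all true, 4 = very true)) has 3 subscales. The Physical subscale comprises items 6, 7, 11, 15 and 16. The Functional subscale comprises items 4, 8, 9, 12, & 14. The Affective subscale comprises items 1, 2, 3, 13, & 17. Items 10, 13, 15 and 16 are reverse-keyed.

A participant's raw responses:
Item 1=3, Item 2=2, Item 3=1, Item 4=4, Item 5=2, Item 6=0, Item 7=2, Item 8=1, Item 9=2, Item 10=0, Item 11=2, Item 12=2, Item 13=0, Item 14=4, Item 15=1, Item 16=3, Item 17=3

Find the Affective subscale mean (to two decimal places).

2.60

Affective items: 1, 2, 3, 13, 17.
Of these, item 13 is reverse-keyed; on a 0–4 scale, reversed = 4 − raw.
  item 1: 3
  item 2: 2
  item 3: 1
  item 13: 4 − 0 = 4
  item 17: 3
Sum = 3 + 2 + 1 + 4 + 3 = 13
Mean = 13 / 5 = 2.60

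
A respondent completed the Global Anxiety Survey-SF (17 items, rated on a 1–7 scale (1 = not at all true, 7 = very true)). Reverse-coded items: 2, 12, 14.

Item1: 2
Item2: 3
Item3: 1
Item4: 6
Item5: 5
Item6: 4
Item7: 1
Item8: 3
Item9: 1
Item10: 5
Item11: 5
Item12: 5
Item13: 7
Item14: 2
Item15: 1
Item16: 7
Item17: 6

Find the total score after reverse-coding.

68

Reversing items 2, 12 and 14 with 8 − raw:
Total = 2 + (8−3) + 1 + 6 + 5 + 4 + 1 + 3 + 1 + 5 + 5 + (8−5) + 7 + (8−2) + 1 + 7 + 6
      = 2 + 5 + 1 + 6 + 5 + 4 + 1 + 3 + 1 + 5 + 5 + 3 + 7 + 6 + 1 + 7 + 6 = 68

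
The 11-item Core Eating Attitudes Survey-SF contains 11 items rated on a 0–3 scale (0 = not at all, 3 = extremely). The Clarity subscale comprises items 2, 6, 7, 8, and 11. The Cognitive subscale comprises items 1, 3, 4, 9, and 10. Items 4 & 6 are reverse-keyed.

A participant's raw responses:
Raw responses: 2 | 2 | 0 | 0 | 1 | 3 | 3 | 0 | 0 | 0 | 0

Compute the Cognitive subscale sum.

5

Cognitive items: 1, 3, 4, 9, 10.
Of these, item 4 is reverse-keyed; reverse-coded value = 3 − response.
  item 1: 2
  item 3: 0
  item 4: 3 − 0 = 3
  item 9: 0
  item 10: 0
Sum = 2 + 0 + 3 + 0 + 0 = 5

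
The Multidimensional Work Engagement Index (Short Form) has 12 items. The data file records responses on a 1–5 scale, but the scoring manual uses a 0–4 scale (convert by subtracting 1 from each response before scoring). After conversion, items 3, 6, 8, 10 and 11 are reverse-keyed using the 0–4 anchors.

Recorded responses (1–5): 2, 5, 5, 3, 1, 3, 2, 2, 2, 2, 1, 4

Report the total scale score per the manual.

Convert to 0–4: 1, 4, 4, 2, 0, 2, 1, 1, 1, 1, 0, 3
Reverse-coded (reverse-coded value = 4 − response):
  item 3: 4 − 4 = 0
  item 6: 4 − 2 = 2
  item 8: 4 − 1 = 3
  item 10: 4 − 1 = 3
  item 11: 4 − 0 = 4
Scored: 1, 4, 0, 2, 0, 2, 1, 3, 1, 3, 4, 3
Total = 24

24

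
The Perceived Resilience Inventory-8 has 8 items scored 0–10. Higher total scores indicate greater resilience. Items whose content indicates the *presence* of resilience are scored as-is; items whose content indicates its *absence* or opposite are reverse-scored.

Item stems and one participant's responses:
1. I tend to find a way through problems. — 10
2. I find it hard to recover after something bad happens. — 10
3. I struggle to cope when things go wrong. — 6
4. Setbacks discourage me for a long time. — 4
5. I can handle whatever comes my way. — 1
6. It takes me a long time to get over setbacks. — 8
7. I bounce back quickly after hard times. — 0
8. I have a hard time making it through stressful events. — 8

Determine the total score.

Items 2, 3, 4, 6, 8 describe the absence/opposite of resilience → reverse-score.
on a 0–10 scale, reversed = 10 − raw.
  item 1: 10
  item 2: 10 − 10 = 0
  item 3: 10 − 6 = 4
  item 4: 10 − 4 = 6
  item 5: 1
  item 6: 10 − 8 = 2
  item 7: 0
  item 8: 10 − 8 = 2
Total = 10 + 0 + 4 + 6 + 1 + 2 + 0 + 2 = 25

25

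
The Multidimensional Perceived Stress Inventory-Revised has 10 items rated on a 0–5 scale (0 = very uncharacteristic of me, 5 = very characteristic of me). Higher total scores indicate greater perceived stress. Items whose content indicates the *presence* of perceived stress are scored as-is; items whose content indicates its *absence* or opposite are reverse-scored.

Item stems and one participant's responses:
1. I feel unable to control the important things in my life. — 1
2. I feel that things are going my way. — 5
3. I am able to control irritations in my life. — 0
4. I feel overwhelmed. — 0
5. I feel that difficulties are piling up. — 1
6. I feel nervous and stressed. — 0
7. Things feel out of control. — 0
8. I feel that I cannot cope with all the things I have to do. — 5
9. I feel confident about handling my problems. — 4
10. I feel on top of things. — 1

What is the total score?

Items 2, 3, 9, 10 describe the absence/opposite of perceived stress → reverse-score.
reversed = (0+5) − raw = 5 − raw.
  item 1: 1
  item 2: 5 − 5 = 0
  item 3: 5 − 0 = 5
  item 4: 0
  item 5: 1
  item 6: 0
  item 7: 0
  item 8: 5
  item 9: 5 − 4 = 1
  item 10: 5 − 1 = 4
Total = 1 + 0 + 5 + 0 + 1 + 0 + 0 + 5 + 1 + 4 = 17

17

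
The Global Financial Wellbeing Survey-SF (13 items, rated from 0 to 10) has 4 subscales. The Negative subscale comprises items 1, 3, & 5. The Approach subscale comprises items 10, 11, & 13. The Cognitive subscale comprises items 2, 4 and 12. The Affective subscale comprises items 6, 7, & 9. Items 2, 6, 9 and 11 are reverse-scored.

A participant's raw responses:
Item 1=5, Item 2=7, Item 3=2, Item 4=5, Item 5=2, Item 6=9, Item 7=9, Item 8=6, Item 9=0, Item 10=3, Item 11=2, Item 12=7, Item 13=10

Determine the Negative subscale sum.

Negative items: 1, 3, 5.
  item 1: 5
  item 3: 2
  item 5: 2
Sum = 5 + 2 + 2 = 9

9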